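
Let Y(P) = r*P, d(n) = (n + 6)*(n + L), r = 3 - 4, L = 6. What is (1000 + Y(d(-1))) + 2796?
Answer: 3771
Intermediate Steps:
r = -1
d(n) = (6 + n)² (d(n) = (n + 6)*(n + 6) = (6 + n)*(6 + n) = (6 + n)²)
Y(P) = -P
(1000 + Y(d(-1))) + 2796 = (1000 - (36 + (-1)² + 12*(-1))) + 2796 = (1000 - (36 + 1 - 12)) + 2796 = (1000 - 1*25) + 2796 = (1000 - 25) + 2796 = 975 + 2796 = 3771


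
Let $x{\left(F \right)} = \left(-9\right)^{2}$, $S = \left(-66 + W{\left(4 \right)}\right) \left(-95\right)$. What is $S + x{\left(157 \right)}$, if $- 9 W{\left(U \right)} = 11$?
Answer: $\frac{58204}{9} \approx 6467.1$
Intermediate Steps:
$W{\left(U \right)} = - \frac{11}{9}$ ($W{\left(U \right)} = \left(- \frac{1}{9}\right) 11 = - \frac{11}{9}$)
$S = \frac{57475}{9}$ ($S = \left(-66 - \frac{11}{9}\right) \left(-95\right) = \left(- \frac{605}{9}\right) \left(-95\right) = \frac{57475}{9} \approx 6386.1$)
$x{\left(F \right)} = 81$
$S + x{\left(157 \right)} = \frac{57475}{9} + 81 = \frac{58204}{9}$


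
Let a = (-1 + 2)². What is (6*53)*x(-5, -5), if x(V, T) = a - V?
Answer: 1908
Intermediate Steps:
a = 1 (a = 1² = 1)
x(V, T) = 1 - V
(6*53)*x(-5, -5) = (6*53)*(1 - 1*(-5)) = 318*(1 + 5) = 318*6 = 1908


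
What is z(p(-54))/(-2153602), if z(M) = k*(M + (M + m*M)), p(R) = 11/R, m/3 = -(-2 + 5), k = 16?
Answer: -28/2643057 ≈ -1.0594e-5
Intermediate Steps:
m = -9 (m = 3*(-(-2 + 5)) = 3*(-1*3) = 3*(-3) = -9)
z(M) = -112*M (z(M) = 16*(M + (M - 9*M)) = 16*(M - 8*M) = 16*(-7*M) = -112*M)
z(p(-54))/(-2153602) = -1232/(-54)/(-2153602) = -1232*(-1)/54*(-1/2153602) = -112*(-11/54)*(-1/2153602) = (616/27)*(-1/2153602) = -28/2643057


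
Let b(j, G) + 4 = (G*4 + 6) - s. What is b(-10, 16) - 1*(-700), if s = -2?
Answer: 768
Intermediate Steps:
b(j, G) = 4 + 4*G (b(j, G) = -4 + ((G*4 + 6) - 1*(-2)) = -4 + ((4*G + 6) + 2) = -4 + ((6 + 4*G) + 2) = -4 + (8 + 4*G) = 4 + 4*G)
b(-10, 16) - 1*(-700) = (4 + 4*16) - 1*(-700) = (4 + 64) + 700 = 68 + 700 = 768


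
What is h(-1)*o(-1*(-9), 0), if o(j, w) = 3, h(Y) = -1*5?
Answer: -15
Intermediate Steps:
h(Y) = -5
h(-1)*o(-1*(-9), 0) = -5*3 = -15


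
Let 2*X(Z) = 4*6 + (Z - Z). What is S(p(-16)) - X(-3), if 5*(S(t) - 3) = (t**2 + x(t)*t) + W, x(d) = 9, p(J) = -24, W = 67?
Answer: 382/5 ≈ 76.400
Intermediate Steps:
X(Z) = 12 (X(Z) = (4*6 + (Z - Z))/2 = (24 + 0)/2 = (1/2)*24 = 12)
S(t) = 82/5 + t**2/5 + 9*t/5 (S(t) = 3 + ((t**2 + 9*t) + 67)/5 = 3 + (67 + t**2 + 9*t)/5 = 3 + (67/5 + t**2/5 + 9*t/5) = 82/5 + t**2/5 + 9*t/5)
S(p(-16)) - X(-3) = (82/5 + (1/5)*(-24)**2 + (9/5)*(-24)) - 1*12 = (82/5 + (1/5)*576 - 216/5) - 12 = (82/5 + 576/5 - 216/5) - 12 = 442/5 - 12 = 382/5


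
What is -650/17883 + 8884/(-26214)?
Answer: -29318612/78130827 ≈ -0.37525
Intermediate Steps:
-650/17883 + 8884/(-26214) = -650*1/17883 + 8884*(-1/26214) = -650/17883 - 4442/13107 = -29318612/78130827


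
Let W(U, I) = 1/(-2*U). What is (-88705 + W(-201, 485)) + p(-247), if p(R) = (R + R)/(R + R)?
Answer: -35659007/402 ≈ -88704.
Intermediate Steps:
W(U, I) = -1/(2*U)
p(R) = 1 (p(R) = (2*R)/((2*R)) = (2*R)*(1/(2*R)) = 1)
(-88705 + W(-201, 485)) + p(-247) = (-88705 - ½/(-201)) + 1 = (-88705 - ½*(-1/201)) + 1 = (-88705 + 1/402) + 1 = -35659409/402 + 1 = -35659007/402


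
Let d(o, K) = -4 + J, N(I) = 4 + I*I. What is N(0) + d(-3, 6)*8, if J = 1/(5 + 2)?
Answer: -188/7 ≈ -26.857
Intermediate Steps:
J = ⅐ (J = 1/7 = ⅐ ≈ 0.14286)
N(I) = 4 + I²
d(o, K) = -27/7 (d(o, K) = -4 + ⅐ = -27/7)
N(0) + d(-3, 6)*8 = (4 + 0²) - 27/7*8 = (4 + 0) - 216/7 = 4 - 216/7 = -188/7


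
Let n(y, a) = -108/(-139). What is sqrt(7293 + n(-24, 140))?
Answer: sqrt(140923065)/139 ≈ 85.404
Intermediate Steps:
n(y, a) = 108/139 (n(y, a) = -108*(-1/139) = 108/139)
sqrt(7293 + n(-24, 140)) = sqrt(7293 + 108/139) = sqrt(1013835/139) = sqrt(140923065)/139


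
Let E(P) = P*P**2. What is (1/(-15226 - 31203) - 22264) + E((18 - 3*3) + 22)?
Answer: 349471082/46429 ≈ 7527.0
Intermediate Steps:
E(P) = P**3
(1/(-15226 - 31203) - 22264) + E((18 - 3*3) + 22) = (1/(-15226 - 31203) - 22264) + ((18 - 3*3) + 22)**3 = (1/(-46429) - 22264) + ((18 - 9) + 22)**3 = (-1/46429 - 22264) + (9 + 22)**3 = -1033695257/46429 + 31**3 = -1033695257/46429 + 29791 = 349471082/46429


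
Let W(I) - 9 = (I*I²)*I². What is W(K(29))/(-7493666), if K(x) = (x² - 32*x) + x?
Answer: 656356759/7493666 ≈ 87.588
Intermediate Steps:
K(x) = x² - 31*x
W(I) = 9 + I⁵ (W(I) = 9 + (I*I²)*I² = 9 + I³*I² = 9 + I⁵)
W(K(29))/(-7493666) = (9 + (29*(-31 + 29))⁵)/(-7493666) = (9 + (29*(-2))⁵)*(-1/7493666) = (9 + (-58)⁵)*(-1/7493666) = (9 - 656356768)*(-1/7493666) = -656356759*(-1/7493666) = 656356759/7493666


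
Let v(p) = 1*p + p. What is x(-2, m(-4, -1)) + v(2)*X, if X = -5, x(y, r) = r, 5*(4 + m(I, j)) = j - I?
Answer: -117/5 ≈ -23.400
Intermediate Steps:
m(I, j) = -4 - I/5 + j/5 (m(I, j) = -4 + (j - I)/5 = -4 + (-I/5 + j/5) = -4 - I/5 + j/5)
v(p) = 2*p (v(p) = p + p = 2*p)
x(-2, m(-4, -1)) + v(2)*X = (-4 - ⅕*(-4) + (⅕)*(-1)) + (2*2)*(-5) = (-4 + ⅘ - ⅕) + 4*(-5) = -17/5 - 20 = -117/5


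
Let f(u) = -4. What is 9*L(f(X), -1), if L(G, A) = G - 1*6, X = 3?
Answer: -90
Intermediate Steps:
L(G, A) = -6 + G (L(G, A) = G - 6 = -6 + G)
9*L(f(X), -1) = 9*(-6 - 4) = 9*(-10) = -90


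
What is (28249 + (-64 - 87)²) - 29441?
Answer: 21609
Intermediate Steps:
(28249 + (-64 - 87)²) - 29441 = (28249 + (-151)²) - 29441 = (28249 + 22801) - 29441 = 51050 - 29441 = 21609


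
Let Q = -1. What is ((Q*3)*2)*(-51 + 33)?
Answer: 108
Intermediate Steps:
((Q*3)*2)*(-51 + 33) = (-1*3*2)*(-51 + 33) = -3*2*(-18) = -6*(-18) = 108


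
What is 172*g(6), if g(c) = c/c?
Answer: 172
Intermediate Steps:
g(c) = 1
172*g(6) = 172*1 = 172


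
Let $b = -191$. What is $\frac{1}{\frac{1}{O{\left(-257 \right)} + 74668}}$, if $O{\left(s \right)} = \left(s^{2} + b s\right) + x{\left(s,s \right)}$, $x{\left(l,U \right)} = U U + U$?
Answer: $255596$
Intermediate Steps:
$x{\left(l,U \right)} = U + U^{2}$ ($x{\left(l,U \right)} = U^{2} + U = U + U^{2}$)
$O{\left(s \right)} = s^{2} - 191 s + s \left(1 + s\right)$ ($O{\left(s \right)} = \left(s^{2} - 191 s\right) + s \left(1 + s\right) = s^{2} - 191 s + s \left(1 + s\right)$)
$\frac{1}{\frac{1}{O{\left(-257 \right)} + 74668}} = \frac{1}{\frac{1}{2 \left(-257\right) \left(-95 - 257\right) + 74668}} = \frac{1}{\frac{1}{2 \left(-257\right) \left(-352\right) + 74668}} = \frac{1}{\frac{1}{180928 + 74668}} = \frac{1}{\frac{1}{255596}} = 255596$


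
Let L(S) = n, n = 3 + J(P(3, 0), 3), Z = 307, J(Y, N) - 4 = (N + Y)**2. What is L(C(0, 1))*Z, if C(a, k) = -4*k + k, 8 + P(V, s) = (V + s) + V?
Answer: 2456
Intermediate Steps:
P(V, s) = -8 + s + 2*V (P(V, s) = -8 + ((V + s) + V) = -8 + (s + 2*V) = -8 + s + 2*V)
J(Y, N) = 4 + (N + Y)**2
C(a, k) = -3*k
n = 8 (n = 3 + (4 + (3 + (-8 + 0 + 2*3))**2) = 3 + (4 + (3 + (-8 + 0 + 6))**2) = 3 + (4 + (3 - 2)**2) = 3 + (4 + 1**2) = 3 + (4 + 1) = 3 + 5 = 8)
L(S) = 8
L(C(0, 1))*Z = 8*307 = 2456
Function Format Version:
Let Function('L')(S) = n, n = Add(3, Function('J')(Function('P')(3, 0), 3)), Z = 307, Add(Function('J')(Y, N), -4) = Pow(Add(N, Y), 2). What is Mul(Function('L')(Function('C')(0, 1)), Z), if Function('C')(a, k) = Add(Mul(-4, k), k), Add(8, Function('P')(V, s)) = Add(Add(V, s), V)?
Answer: 2456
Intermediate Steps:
Function('P')(V, s) = Add(-8, s, Mul(2, V)) (Function('P')(V, s) = Add(-8, Add(Add(V, s), V)) = Add(-8, Add(s, Mul(2, V))) = Add(-8, s, Mul(2, V)))
Function('J')(Y, N) = Add(4, Pow(Add(N, Y), 2))
Function('C')(a, k) = Mul(-3, k)
n = 8 (n = Add(3, Add(4, Pow(Add(3, Add(-8, 0, Mul(2, 3))), 2))) = Add(3, Add(4, Pow(Add(3, Add(-8, 0, 6)), 2))) = Add(3, Add(4, Pow(Add(3, -2), 2))) = Add(3, Add(4, Pow(1, 2))) = Add(3, Add(4, 1)) = Add(3, 5) = 8)
Function('L')(S) = 8
Mul(Function('L')(Function('C')(0, 1)), Z) = Mul(8, 307) = 2456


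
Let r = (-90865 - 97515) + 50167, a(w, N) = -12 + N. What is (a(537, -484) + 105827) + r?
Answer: -32882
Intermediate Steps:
r = -138213 (r = -188380 + 50167 = -138213)
(a(537, -484) + 105827) + r = ((-12 - 484) + 105827) - 138213 = (-496 + 105827) - 138213 = 105331 - 138213 = -32882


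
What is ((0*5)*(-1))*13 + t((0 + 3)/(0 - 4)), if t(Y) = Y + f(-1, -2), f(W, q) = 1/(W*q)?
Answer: -1/4 ≈ -0.25000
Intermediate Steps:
f(W, q) = 1/(W*q)
t(Y) = 1/2 + Y (t(Y) = Y + 1/(-1*(-2)) = Y - 1*(-1/2) = Y + 1/2 = 1/2 + Y)
((0*5)*(-1))*13 + t((0 + 3)/(0 - 4)) = ((0*5)*(-1))*13 + (1/2 + (0 + 3)/(0 - 4)) = (0*(-1))*13 + (1/2 + 3/(-4)) = 0*13 + (1/2 + 3*(-1/4)) = 0 + (1/2 - 3/4) = 0 - 1/4 = -1/4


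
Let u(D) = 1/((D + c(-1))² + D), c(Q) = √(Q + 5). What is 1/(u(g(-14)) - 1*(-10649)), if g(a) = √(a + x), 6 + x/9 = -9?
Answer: 5*(√149 + 29*I)/(53245*√149 + 1544104*I) ≈ 9.3906e-5 + 2.1743e-11*I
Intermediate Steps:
x = -135 (x = -54 + 9*(-9) = -54 - 81 = -135)
c(Q) = √(5 + Q)
g(a) = √(-135 + a) (g(a) = √(a - 135) = √(-135 + a))
u(D) = 1/(D + (2 + D)²) (u(D) = 1/((D + √(5 - 1))² + D) = 1/((D + √4)² + D) = 1/((D + 2)² + D) = 1/((2 + D)² + D) = 1/(D + (2 + D)²))
1/(u(g(-14)) - 1*(-10649)) = 1/(1/(√(-135 - 14) + (2 + √(-135 - 14))²) - 1*(-10649)) = 1/(1/(√(-149) + (2 + √(-149))²) + 10649) = 1/(1/(I*√149 + (2 + I*√149)²) + 10649) = 1/(1/((2 + I*√149)² + I*√149) + 10649) = 1/(10649 + 1/((2 + I*√149)² + I*√149))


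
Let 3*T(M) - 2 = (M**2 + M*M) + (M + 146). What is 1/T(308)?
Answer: 3/190184 ≈ 1.5774e-5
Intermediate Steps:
T(M) = 148/3 + M/3 + 2*M**2/3 (T(M) = 2/3 + ((M**2 + M*M) + (M + 146))/3 = 2/3 + ((M**2 + M**2) + (146 + M))/3 = 2/3 + (2*M**2 + (146 + M))/3 = 2/3 + (146 + M + 2*M**2)/3 = 2/3 + (146/3 + M/3 + 2*M**2/3) = 148/3 + M/3 + 2*M**2/3)
1/T(308) = 1/(148/3 + (1/3)*308 + (2/3)*308**2) = 1/(148/3 + 308/3 + (2/3)*94864) = 1/(148/3 + 308/3 + 189728/3) = 1/(190184/3) = 3/190184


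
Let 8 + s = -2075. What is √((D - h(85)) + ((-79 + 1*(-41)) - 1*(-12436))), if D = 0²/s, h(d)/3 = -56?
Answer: 2*√3121 ≈ 111.73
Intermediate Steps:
h(d) = -168 (h(d) = 3*(-56) = -168)
s = -2083 (s = -8 - 2075 = -2083)
D = 0 (D = 0²/(-2083) = 0*(-1/2083) = 0)
√((D - h(85)) + ((-79 + 1*(-41)) - 1*(-12436))) = √((0 - 1*(-168)) + ((-79 + 1*(-41)) - 1*(-12436))) = √((0 + 168) + ((-79 - 41) + 12436)) = √(168 + (-120 + 12436)) = √(168 + 12316) = √12484 = 2*√3121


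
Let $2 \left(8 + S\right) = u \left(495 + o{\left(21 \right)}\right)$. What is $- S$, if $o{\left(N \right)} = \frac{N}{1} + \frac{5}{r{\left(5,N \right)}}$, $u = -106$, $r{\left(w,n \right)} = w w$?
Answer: $\frac{136833}{5} \approx 27367.0$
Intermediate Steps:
$r{\left(w,n \right)} = w^{2}$
$o{\left(N \right)} = \frac{1}{5} + N$ ($o{\left(N \right)} = \frac{N}{1} + \frac{5}{5^{2}} = N 1 + \frac{5}{25} = N + 5 \cdot \frac{1}{25} = N + \frac{1}{5} = \frac{1}{5} + N$)
$S = - \frac{136833}{5}$ ($S = -8 + \frac{\left(-106\right) \left(495 + \left(\frac{1}{5} + 21\right)\right)}{2} = -8 + \frac{\left(-106\right) \left(495 + \frac{106}{5}\right)}{2} = -8 + \frac{\left(-106\right) \frac{2581}{5}}{2} = -8 + \frac{1}{2} \left(- \frac{273586}{5}\right) = -8 - \frac{136793}{5} = - \frac{136833}{5} \approx -27367.0$)
$- S = \left(-1\right) \left(- \frac{136833}{5}\right) = \frac{136833}{5}$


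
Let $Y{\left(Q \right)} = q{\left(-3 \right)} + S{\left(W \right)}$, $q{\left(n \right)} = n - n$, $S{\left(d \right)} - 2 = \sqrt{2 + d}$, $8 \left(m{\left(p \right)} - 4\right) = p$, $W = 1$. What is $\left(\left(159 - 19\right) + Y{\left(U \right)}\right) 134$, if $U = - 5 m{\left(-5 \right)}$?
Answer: $19028 + 134 \sqrt{3} \approx 19260.0$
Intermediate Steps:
$m{\left(p \right)} = 4 + \frac{p}{8}$
$U = - \frac{135}{8}$ ($U = - 5 \left(4 + \frac{1}{8} \left(-5\right)\right) = - 5 \left(4 - \frac{5}{8}\right) = \left(-5\right) \frac{27}{8} = - \frac{135}{8} \approx -16.875$)
$S{\left(d \right)} = 2 + \sqrt{2 + d}$
$q{\left(n \right)} = 0$
$Y{\left(Q \right)} = 2 + \sqrt{3}$ ($Y{\left(Q \right)} = 0 + \left(2 + \sqrt{2 + 1}\right) = 0 + \left(2 + \sqrt{3}\right) = 2 + \sqrt{3}$)
$\left(\left(159 - 19\right) + Y{\left(U \right)}\right) 134 = \left(\left(159 - 19\right) + \left(2 + \sqrt{3}\right)\right) 134 = \left(140 + \left(2 + \sqrt{3}\right)\right) 134 = \left(142 + \sqrt{3}\right) 134 = 19028 + 134 \sqrt{3}$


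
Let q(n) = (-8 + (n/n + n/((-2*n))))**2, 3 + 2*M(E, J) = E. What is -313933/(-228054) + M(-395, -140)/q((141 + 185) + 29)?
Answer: -36965353/17104050 ≈ -2.1612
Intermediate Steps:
M(E, J) = -3/2 + E/2
q(n) = 225/4 (q(n) = (-8 + (1 + n*(-1/(2*n))))**2 = (-8 + (1 - 1/2))**2 = (-8 + 1/2)**2 = (-15/2)**2 = 225/4)
-313933/(-228054) + M(-395, -140)/q((141 + 185) + 29) = -313933/(-228054) + (-3/2 + (1/2)*(-395))/(225/4) = -313933*(-1/228054) + (-3/2 - 395/2)*(4/225) = 313933/228054 - 199*4/225 = 313933/228054 - 796/225 = -36965353/17104050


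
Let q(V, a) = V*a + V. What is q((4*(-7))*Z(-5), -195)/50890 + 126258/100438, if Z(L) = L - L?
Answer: 63129/50219 ≈ 1.2571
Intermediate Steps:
Z(L) = 0
q(V, a) = V + V*a
q((4*(-7))*Z(-5), -195)/50890 + 126258/100438 = (((4*(-7))*0)*(1 - 195))/50890 + 126258/100438 = (-28*0*(-194))*(1/50890) + 126258*(1/100438) = (0*(-194))*(1/50890) + 63129/50219 = 0*(1/50890) + 63129/50219 = 0 + 63129/50219 = 63129/50219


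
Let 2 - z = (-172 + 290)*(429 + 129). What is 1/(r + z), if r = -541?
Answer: -1/66383 ≈ -1.5064e-5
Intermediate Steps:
z = -65842 (z = 2 - (-172 + 290)*(429 + 129) = 2 - 118*558 = 2 - 1*65844 = 2 - 65844 = -65842)
1/(r + z) = 1/(-541 - 65842) = 1/(-66383) = -1/66383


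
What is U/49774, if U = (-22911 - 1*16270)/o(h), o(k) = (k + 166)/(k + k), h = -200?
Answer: -3918100/423079 ≈ -9.2609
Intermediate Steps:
o(k) = (166 + k)/(2*k) (o(k) = (166 + k)/((2*k)) = (166 + k)*(1/(2*k)) = (166 + k)/(2*k))
U = -7836200/17 (U = (-22911 - 1*16270)/(((1/2)*(166 - 200)/(-200))) = (-22911 - 16270)/(((1/2)*(-1/200)*(-34))) = -39181/17/200 = -39181*200/17 = -7836200/17 ≈ -4.6095e+5)
U/49774 = -7836200/17/49774 = -7836200/17*1/49774 = -3918100/423079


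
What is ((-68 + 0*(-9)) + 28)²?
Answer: 1600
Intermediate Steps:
((-68 + 0*(-9)) + 28)² = ((-68 + 0) + 28)² = (-68 + 28)² = (-40)² = 1600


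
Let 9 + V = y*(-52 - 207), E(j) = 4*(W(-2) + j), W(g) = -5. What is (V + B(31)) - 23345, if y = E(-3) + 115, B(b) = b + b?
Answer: -44789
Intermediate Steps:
B(b) = 2*b
E(j) = -20 + 4*j (E(j) = 4*(-5 + j) = -20 + 4*j)
y = 83 (y = (-20 + 4*(-3)) + 115 = (-20 - 12) + 115 = -32 + 115 = 83)
V = -21506 (V = -9 + 83*(-52 - 207) = -9 + 83*(-259) = -9 - 21497 = -21506)
(V + B(31)) - 23345 = (-21506 + 2*31) - 23345 = (-21506 + 62) - 23345 = -21444 - 23345 = -44789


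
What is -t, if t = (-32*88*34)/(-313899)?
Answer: -95744/313899 ≈ -0.30502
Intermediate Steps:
t = 95744/313899 (t = -2816*34*(-1/313899) = -95744*(-1/313899) = 95744/313899 ≈ 0.30502)
-t = -1*95744/313899 = -95744/313899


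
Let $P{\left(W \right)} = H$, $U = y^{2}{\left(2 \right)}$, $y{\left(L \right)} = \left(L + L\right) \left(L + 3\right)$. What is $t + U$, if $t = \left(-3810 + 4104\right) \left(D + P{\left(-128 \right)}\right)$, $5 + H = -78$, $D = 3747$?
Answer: $1077616$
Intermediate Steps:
$y{\left(L \right)} = 2 L \left(3 + L\right)$
$H = -83$ ($H = -5 - 78 = -83$)
$U = 400$ ($U = \left(2 \cdot 2 \left(3 + 2\right)\right)^{2} = \left(2 \cdot 2 \cdot 5\right)^{2} = 20^{2} = 400$)
$P{\left(W \right)} = -83$
$t = 1077216$ ($t = \left(-3810 + 4104\right) \left(3747 - 83\right) = 294 \cdot 3664 = 1077216$)
$t + U = 1077216 + 400 = 1077616$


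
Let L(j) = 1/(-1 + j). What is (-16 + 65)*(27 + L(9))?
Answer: 10633/8 ≈ 1329.1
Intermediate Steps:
(-16 + 65)*(27 + L(9)) = (-16 + 65)*(27 + 1/(-1 + 9)) = 49*(27 + 1/8) = 49*(217/8) = 10633/8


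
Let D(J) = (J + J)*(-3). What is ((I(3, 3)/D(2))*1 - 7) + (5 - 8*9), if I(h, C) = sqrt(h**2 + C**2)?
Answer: -74 - sqrt(2)/4 ≈ -74.354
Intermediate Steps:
D(J) = -6*J (D(J) = (2*J)*(-3) = -6*J)
I(h, C) = sqrt(C**2 + h**2)
((I(3, 3)/D(2))*1 - 7) + (5 - 8*9) = ((sqrt(3**2 + 3**2)/((-6*2)))*1 - 7) + (5 - 8*9) = ((sqrt(9 + 9)/(-12))*1 - 7) + (5 - 72) = ((sqrt(18)*(-1/12))*1 - 7) - 67 = (((3*sqrt(2))*(-1/12))*1 - 7) - 67 = (-sqrt(2)/4*1 - 7) - 67 = (-sqrt(2)/4 - 7) - 67 = (-7 - sqrt(2)/4) - 67 = -74 - sqrt(2)/4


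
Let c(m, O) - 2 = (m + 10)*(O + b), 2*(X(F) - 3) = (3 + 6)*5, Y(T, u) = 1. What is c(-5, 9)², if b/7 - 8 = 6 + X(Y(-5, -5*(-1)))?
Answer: 8173881/4 ≈ 2.0435e+6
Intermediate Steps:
X(F) = 51/2 (X(F) = 3 + ((3 + 6)*5)/2 = 3 + (9*5)/2 = 3 + (½)*45 = 3 + 45/2 = 51/2)
b = 553/2 (b = 56 + 7*(6 + 51/2) = 56 + 7*(63/2) = 56 + 441/2 = 553/2 ≈ 276.50)
c(m, O) = 2 + (10 + m)*(553/2 + O) (c(m, O) = 2 + (m + 10)*(O + 553/2) = 2 + (10 + m)*(553/2 + O))
c(-5, 9)² = (2767 + 10*9 + (553/2)*(-5) + 9*(-5))² = (2767 + 90 - 2765/2 - 45)² = (2859/2)² = 8173881/4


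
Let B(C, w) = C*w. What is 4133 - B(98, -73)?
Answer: 11287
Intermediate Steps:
4133 - B(98, -73) = 4133 - 98*(-73) = 4133 - 1*(-7154) = 4133 + 7154 = 11287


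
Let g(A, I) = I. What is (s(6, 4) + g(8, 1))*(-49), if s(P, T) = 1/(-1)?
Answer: 0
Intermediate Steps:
s(P, T) = -1
(s(6, 4) + g(8, 1))*(-49) = (-1 + 1)*(-49) = 0*(-49) = 0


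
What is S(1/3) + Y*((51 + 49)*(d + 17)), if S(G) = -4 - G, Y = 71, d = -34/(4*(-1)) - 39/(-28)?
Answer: 4009634/21 ≈ 1.9094e+5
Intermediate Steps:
d = 277/28 (d = -34/(-4) - 39*(-1/28) = -34*(-¼) + 39/28 = 17/2 + 39/28 = 277/28 ≈ 9.8929)
S(1/3) + Y*((51 + 49)*(d + 17)) = (-4 - 1/3) + 71*((51 + 49)*(277/28 + 17)) = (-4 - 1/3) + 71*(100*(753/28)) = (-4 - 1*⅓) + 71*(18825/7) = (-4 - ⅓) + 1336575/7 = -13/3 + 1336575/7 = 4009634/21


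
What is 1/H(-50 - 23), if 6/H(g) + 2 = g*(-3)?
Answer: 217/6 ≈ 36.167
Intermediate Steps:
H(g) = 6/(-2 - 3*g) (H(g) = 6/(-2 + g*(-3)) = 6/(-2 - 3*g))
1/H(-50 - 23) = 1/(-6/(2 + 3*(-50 - 23))) = 1/(-6/(2 + 3*(-73))) = 1/(-6/(2 - 219)) = 1/(-6/(-217)) = 1/(-6*(-1/217)) = 1/(6/217) = 217/6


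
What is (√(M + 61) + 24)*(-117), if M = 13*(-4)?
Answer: -3159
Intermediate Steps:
M = -52
(√(M + 61) + 24)*(-117) = (√(-52 + 61) + 24)*(-117) = (√9 + 24)*(-117) = (3 + 24)*(-117) = 27*(-117) = -3159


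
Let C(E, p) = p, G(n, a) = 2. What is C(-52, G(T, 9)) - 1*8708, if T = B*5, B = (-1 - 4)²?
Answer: -8706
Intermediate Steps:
B = 25 (B = (-5)² = 25)
T = 125 (T = 25*5 = 125)
C(-52, G(T, 9)) - 1*8708 = 2 - 1*8708 = 2 - 8708 = -8706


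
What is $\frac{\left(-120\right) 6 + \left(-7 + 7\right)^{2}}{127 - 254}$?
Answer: $\frac{720}{127} \approx 5.6693$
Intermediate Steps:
$\frac{\left(-120\right) 6 + \left(-7 + 7\right)^{2}}{127 - 254} = \frac{-720 + 0^{2}}{-127} = \left(-720 + 0\right) \left(- \frac{1}{127}\right) = \left(-720\right) \left(- \frac{1}{127}\right) = \frac{720}{127}$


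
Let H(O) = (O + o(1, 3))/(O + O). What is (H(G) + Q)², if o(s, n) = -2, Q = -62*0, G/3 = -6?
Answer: 25/81 ≈ 0.30864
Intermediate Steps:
G = -18 (G = 3*(-6) = -18)
Q = 0
H(O) = (-2 + O)/(2*O) (H(O) = (O - 2)/(O + O) = (-2 + O)/((2*O)) = (-2 + O)*(1/(2*O)) = (-2 + O)/(2*O))
(H(G) + Q)² = ((½)*(-2 - 18)/(-18) + 0)² = ((½)*(-1/18)*(-20) + 0)² = (5/9 + 0)² = (5/9)² = 25/81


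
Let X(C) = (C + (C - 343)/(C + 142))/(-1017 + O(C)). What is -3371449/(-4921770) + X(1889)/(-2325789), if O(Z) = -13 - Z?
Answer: 2213664532256733499/3231590707026157770 ≈ 0.68501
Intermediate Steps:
X(C) = (C + (-343 + C)/(142 + C))/(-1030 - C) (X(C) = (C + (C - 343)/(C + 142))/(-1017 + (-13 - C)) = (C + (-343 + C)/(142 + C))/(-1030 - C))
-3371449/(-4921770) + X(1889)/(-2325789) = -3371449/(-4921770) + ((343 - 1*1889**2 - 143*1889)/(146260 + 1889**2 + 1172*1889))/(-2325789) = -3371449*(-1/4921770) + ((343 - 1*3568321 - 270127)/(146260 + 3568321 + 2213908))*(-1/2325789) = 3371449/4921770 + ((343 - 3568321 - 270127)/5928489)*(-1/2325789) = 3371449/4921770 + ((1/5928489)*(-3838105))*(-1/2325789) = 3371449/4921770 - 3838105/5928489*(-1/2325789) = 3371449/4921770 + 3838105/13788414502821 = 2213664532256733499/3231590707026157770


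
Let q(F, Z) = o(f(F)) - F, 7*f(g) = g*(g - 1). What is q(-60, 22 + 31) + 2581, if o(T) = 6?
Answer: 2647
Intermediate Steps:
f(g) = g*(-1 + g)/7 (f(g) = (g*(g - 1))/7 = (g*(-1 + g))/7 = g*(-1 + g)/7)
q(F, Z) = 6 - F
q(-60, 22 + 31) + 2581 = (6 - 1*(-60)) + 2581 = (6 + 60) + 2581 = 66 + 2581 = 2647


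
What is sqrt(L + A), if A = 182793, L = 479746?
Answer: sqrt(662539) ≈ 813.96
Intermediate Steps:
sqrt(L + A) = sqrt(479746 + 182793) = sqrt(662539)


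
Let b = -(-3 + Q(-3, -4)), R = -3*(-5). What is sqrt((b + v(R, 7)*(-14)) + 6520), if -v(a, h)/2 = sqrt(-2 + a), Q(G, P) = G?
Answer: sqrt(6526 + 28*sqrt(13)) ≈ 81.406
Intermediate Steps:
R = 15
b = 6 (b = -(-3 - 3) = -1*(-6) = 6)
v(a, h) = -2*sqrt(-2 + a)
sqrt((b + v(R, 7)*(-14)) + 6520) = sqrt((6 - 2*sqrt(-2 + 15)*(-14)) + 6520) = sqrt((6 - 2*sqrt(13)*(-14)) + 6520) = sqrt((6 + 28*sqrt(13)) + 6520) = sqrt(6526 + 28*sqrt(13))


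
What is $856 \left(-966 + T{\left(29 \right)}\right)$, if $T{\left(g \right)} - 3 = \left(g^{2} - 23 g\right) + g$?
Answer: $-650560$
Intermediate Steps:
$T{\left(g \right)} = 3 + g^{2} - 22 g$ ($T{\left(g \right)} = 3 + \left(\left(g^{2} - 23 g\right) + g\right) = 3 + \left(g^{2} - 22 g\right) = 3 + g^{2} - 22 g$)
$856 \left(-966 + T{\left(29 \right)}\right) = 856 \left(-966 + \left(3 + 29^{2} - 638\right)\right) = 856 \left(-966 + \left(3 + 841 - 638\right)\right) = 856 \left(-966 + 206\right) = 856 \left(-760\right) = -650560$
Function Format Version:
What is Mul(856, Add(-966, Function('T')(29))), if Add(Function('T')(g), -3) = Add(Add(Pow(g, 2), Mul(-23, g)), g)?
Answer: -650560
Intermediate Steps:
Function('T')(g) = Add(3, Pow(g, 2), Mul(-22, g)) (Function('T')(g) = Add(3, Add(Add(Pow(g, 2), Mul(-23, g)), g)) = Add(3, Add(Pow(g, 2), Mul(-22, g))) = Add(3, Pow(g, 2), Mul(-22, g)))
Mul(856, Add(-966, Function('T')(29))) = Mul(856, Add(-966, Add(3, Pow(29, 2), Mul(-22, 29)))) = Mul(856, Add(-966, Add(3, 841, -638))) = Mul(856, Add(-966, 206)) = Mul(856, -760) = -650560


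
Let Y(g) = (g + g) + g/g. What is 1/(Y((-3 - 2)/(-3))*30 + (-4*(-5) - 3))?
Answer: 1/147 ≈ 0.0068027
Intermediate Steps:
Y(g) = 1 + 2*g (Y(g) = 2*g + 1 = 1 + 2*g)
1/(Y((-3 - 2)/(-3))*30 + (-4*(-5) - 3)) = 1/((1 + 2*((-3 - 2)/(-3)))*30 + (-4*(-5) - 3)) = 1/((1 + 2*(-5*(-⅓)))*30 + (20 - 3)) = 1/((1 + 2*(5/3))*30 + 17) = 1/((1 + 10/3)*30 + 17) = 1/((13/3)*30 + 17) = 1/(130 + 17) = 1/147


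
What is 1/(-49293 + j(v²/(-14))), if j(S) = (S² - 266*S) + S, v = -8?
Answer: -49/2354973 ≈ -2.0807e-5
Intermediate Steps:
j(S) = S² - 265*S
1/(-49293 + j(v²/(-14))) = 1/(-49293 + ((-8)²/(-14))*(-265 + (-8)²/(-14))) = 1/(-49293 + (64*(-1/14))*(-265 + 64*(-1/14))) = 1/(-49293 - 32*(-265 - 32/7)/7) = 1/(-49293 - 32/7*(-1887/7)) = 1/(-49293 + 60384/49) = 1/(-2354973/49) = -49/2354973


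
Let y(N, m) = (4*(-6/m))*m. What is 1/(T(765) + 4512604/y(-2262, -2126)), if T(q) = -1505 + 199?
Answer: -6/1135987 ≈ -5.2817e-6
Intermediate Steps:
T(q) = -1306
y(N, m) = -24 (y(N, m) = (-24/m)*m = -24)
1/(T(765) + 4512604/y(-2262, -2126)) = 1/(-1306 + 4512604/(-24)) = 1/(-1306 + 4512604*(-1/24)) = 1/(-1306 - 1128151/6) = 1/(-1135987/6) = -6/1135987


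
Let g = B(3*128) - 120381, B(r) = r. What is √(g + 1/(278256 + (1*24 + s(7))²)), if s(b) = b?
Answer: 2*I*√2338805521000379/279217 ≈ 346.41*I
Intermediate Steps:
g = -119997 (g = 3*128 - 120381 = 384 - 120381 = -119997)
√(g + 1/(278256 + (1*24 + s(7))²)) = √(-119997 + 1/(278256 + (1*24 + 7)²)) = √(-119997 + 1/(278256 + (24 + 7)²)) = √(-119997 + 1/(278256 + 31²)) = √(-119997 + 1/(278256 + 961)) = √(-119997 + 1/279217) = √(-33505202348/279217) = 2*I*√2338805521000379/279217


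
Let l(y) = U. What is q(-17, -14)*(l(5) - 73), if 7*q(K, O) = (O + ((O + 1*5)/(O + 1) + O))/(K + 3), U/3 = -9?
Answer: -17750/637 ≈ -27.865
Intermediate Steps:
U = -27 (U = 3*(-9) = -27)
l(y) = -27
q(K, O) = (2*O + (5 + O)/(1 + O))/(7*(3 + K)) (q(K, O) = ((O + ((O + 1*5)/(O + 1) + O))/(K + 3))/7 = ((O + ((O + 5)/(1 + O) + O))/(3 + K))/7 = ((O + ((5 + O)/(1 + O) + O))/(3 + K))/7 = ((O + (O + (5 + O)/(1 + O)))/(3 + K))/7 = ((2*O + (5 + O)/(1 + O))/(3 + K))/7 = (2*O + (5 + O)/(1 + O))/(7*(3 + K)))
q(-17, -14)*(l(5) - 73) = ((5 + 2*(-14)² + 3*(-14))/(7*(3 - 17 + 3*(-14) - 17*(-14))))*(-27 - 73) = ((5 + 2*196 - 42)/(7*(3 - 17 - 42 + 238)))*(-100) = ((⅐)*(5 + 392 - 42)/182)*(-100) = ((⅐)*(1/182)*355)*(-100) = (355/1274)*(-100) = -17750/637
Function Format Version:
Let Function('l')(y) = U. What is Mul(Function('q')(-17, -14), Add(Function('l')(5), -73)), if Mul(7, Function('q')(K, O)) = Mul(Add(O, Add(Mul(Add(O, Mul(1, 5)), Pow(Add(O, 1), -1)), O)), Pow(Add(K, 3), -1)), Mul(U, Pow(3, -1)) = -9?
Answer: Rational(-17750, 637) ≈ -27.865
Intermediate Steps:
U = -27 (U = Mul(3, -9) = -27)
Function('l')(y) = -27
Function('q')(K, O) = Mul(Rational(1, 7), Pow(Add(3, K), -1), Add(Mul(2, O), Mul(Pow(Add(1, O), -1), Add(5, O)))) (Function('q')(K, O) = Mul(Rational(1, 7), Mul(Add(O, Add(Mul(Add(O, Mul(1, 5)), Pow(Add(O, 1), -1)), O)), Pow(Add(K, 3), -1))) = Mul(Rational(1, 7), Mul(Add(O, Add(Mul(Add(O, 5), Pow(Add(1, O), -1)), O)), Pow(Add(3, K), -1))) = Mul(Rational(1, 7), Mul(Add(O, Add(Mul(Add(5, O), Pow(Add(1, O), -1)), O)), Pow(Add(3, K), -1))) = Mul(Rational(1, 7), Mul(Add(O, Add(Mul(Pow(Add(1, O), -1), Add(5, O)), O)), Pow(Add(3, K), -1))) = Mul(Rational(1, 7), Mul(Add(O, Add(O, Mul(Pow(Add(1, O), -1), Add(5, O)))), Pow(Add(3, K), -1))) = Mul(Rational(1, 7), Mul(Add(Mul(2, O), Mul(Pow(Add(1, O), -1), Add(5, O))), Pow(Add(3, K), -1))) = Mul(Rational(1, 7), Mul(Pow(Add(3, K), -1), Add(Mul(2, O), Mul(Pow(Add(1, O), -1), Add(5, O))))) = Mul(Rational(1, 7), Pow(Add(3, K), -1), Add(Mul(2, O), Mul(Pow(Add(1, O), -1), Add(5, O)))))
Mul(Function('q')(-17, -14), Add(Function('l')(5), -73)) = Mul(Mul(Rational(1, 7), Pow(Add(3, -17, Mul(3, -14), Mul(-17, -14)), -1), Add(5, Mul(2, Pow(-14, 2)), Mul(3, -14))), Add(-27, -73)) = Mul(Mul(Rational(1, 7), Pow(Add(3, -17, -42, 238), -1), Add(5, Mul(2, 196), -42)), -100) = Mul(Mul(Rational(1, 7), Pow(182, -1), Add(5, 392, -42)), -100) = Mul(Mul(Rational(1, 7), Rational(1, 182), 355), -100) = Mul(Rational(355, 1274), -100) = Rational(-17750, 637)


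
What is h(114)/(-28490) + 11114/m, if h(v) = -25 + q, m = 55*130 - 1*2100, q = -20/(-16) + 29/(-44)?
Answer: 696874477/316523900 ≈ 2.2016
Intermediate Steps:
q = 13/22 (q = -20*(-1/16) + 29*(-1/44) = 5/4 - 29/44 = 13/22 ≈ 0.59091)
m = 5050 (m = 7150 - 2100 = 5050)
h(v) = -537/22 (h(v) = -25 + 13/22 = -537/22)
h(114)/(-28490) + 11114/m = -537/22/(-28490) + 11114/5050 = -537/22*(-1/28490) + 11114*(1/5050) = 537/626780 + 5557/2525 = 696874477/316523900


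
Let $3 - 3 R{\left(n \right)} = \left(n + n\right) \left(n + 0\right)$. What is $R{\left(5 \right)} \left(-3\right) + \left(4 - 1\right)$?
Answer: $50$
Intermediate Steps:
$R{\left(n \right)} = 1 - \frac{2 n^{2}}{3}$ ($R{\left(n \right)} = 1 - \frac{\left(n + n\right) \left(n + 0\right)}{3} = 1 - \frac{2 n n}{3} = 1 - \frac{2 n^{2}}{3}$)
$R{\left(5 \right)} \left(-3\right) + \left(4 - 1\right) = \left(1 - \frac{2 \cdot 5^{2}}{3}\right) \left(-3\right) + \left(4 - 1\right) = \left(1 - \frac{50}{3}\right) \left(-3\right) + 3 = \left(- \frac{47}{3}\right) \left(-3\right) + 3 = 47 + 3 = 50$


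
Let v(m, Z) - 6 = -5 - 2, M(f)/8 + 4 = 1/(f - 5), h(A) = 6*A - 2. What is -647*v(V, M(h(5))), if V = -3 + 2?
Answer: 647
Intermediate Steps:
h(A) = -2 + 6*A
V = -1
M(f) = -32 + 8/(-5 + f) (M(f) = -32 + 8/(f - 5) = -32 + 8/(-5 + f))
v(m, Z) = -1 (v(m, Z) = 6 + (-5 - 2) = 6 - 7 = -1)
-647*v(V, M(h(5))) = -647*(-1) = 647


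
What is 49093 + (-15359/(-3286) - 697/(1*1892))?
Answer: 152621724151/3108556 ≈ 49097.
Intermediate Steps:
49093 + (-15359/(-3286) - 697/(1*1892)) = 49093 + (-15359*(-1/3286) - 697/1892) = 49093 + (15359/3286 - 697*1/1892) = 49093 + (15359/3286 - 697/1892) = 49093 + 13384443/3108556 = 152621724151/3108556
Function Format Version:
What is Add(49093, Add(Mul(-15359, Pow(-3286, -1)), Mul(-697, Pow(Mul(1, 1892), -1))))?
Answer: Rational(152621724151, 3108556) ≈ 49097.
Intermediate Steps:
Add(49093, Add(Mul(-15359, Pow(-3286, -1)), Mul(-697, Pow(Mul(1, 1892), -1)))) = Add(49093, Add(Mul(-15359, Rational(-1, 3286)), Mul(-697, Pow(1892, -1)))) = Add(49093, Add(Rational(15359, 3286), Mul(-697, Rational(1, 1892)))) = Add(49093, Add(Rational(15359, 3286), Rational(-697, 1892))) = Add(49093, Rational(13384443, 3108556)) = Rational(152621724151, 3108556)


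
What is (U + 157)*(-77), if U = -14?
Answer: -11011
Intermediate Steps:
(U + 157)*(-77) = (-14 + 157)*(-77) = 143*(-77) = -11011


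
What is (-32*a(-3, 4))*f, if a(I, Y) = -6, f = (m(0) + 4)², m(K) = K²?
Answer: 3072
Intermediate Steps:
f = 16 (f = (0² + 4)² = (0 + 4)² = 4² = 16)
(-32*a(-3, 4))*f = -32*(-6)*16 = 192*16 = 3072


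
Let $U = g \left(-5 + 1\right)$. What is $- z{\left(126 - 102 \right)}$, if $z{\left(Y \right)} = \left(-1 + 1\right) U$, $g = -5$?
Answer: $0$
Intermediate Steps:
$U = 20$ ($U = - 5 \left(-5 + 1\right) = \left(-5\right) \left(-4\right) = 20$)
$z{\left(Y \right)} = 0$ ($z{\left(Y \right)} = \left(-1 + 1\right) 20 = 0 \cdot 20 = 0$)
$- z{\left(126 - 102 \right)} = \left(-1\right) 0 = 0$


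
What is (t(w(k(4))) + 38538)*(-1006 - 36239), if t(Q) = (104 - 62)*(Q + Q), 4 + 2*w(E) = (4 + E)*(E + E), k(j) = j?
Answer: -1529205210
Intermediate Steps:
w(E) = -2 + E*(4 + E) (w(E) = -2 + ((4 + E)*(E + E))/2 = -2 + ((4 + E)*(2*E))/2 = -2 + (2*E*(4 + E))/2 = -2 + E*(4 + E))
t(Q) = 84*Q (t(Q) = 42*(2*Q) = 84*Q)
(t(w(k(4))) + 38538)*(-1006 - 36239) = (84*(-2 + 4**2 + 4*4) + 38538)*(-1006 - 36239) = (84*(-2 + 16 + 16) + 38538)*(-37245) = (84*30 + 38538)*(-37245) = (2520 + 38538)*(-37245) = 41058*(-37245) = -1529205210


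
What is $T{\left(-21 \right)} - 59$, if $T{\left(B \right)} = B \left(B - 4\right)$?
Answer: $466$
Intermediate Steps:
$T{\left(B \right)} = B \left(-4 + B\right)$
$T{\left(-21 \right)} - 59 = - 21 \left(-4 - 21\right) - 59 = \left(-21\right) \left(-25\right) - 59 = 525 - 59 = 466$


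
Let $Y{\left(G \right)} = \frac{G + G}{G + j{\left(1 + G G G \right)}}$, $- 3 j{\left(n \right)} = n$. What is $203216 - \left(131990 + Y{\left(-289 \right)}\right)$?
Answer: $\frac{573053555720}{8045567} \approx 71226.0$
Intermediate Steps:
$j{\left(n \right)} = - \frac{n}{3}$
$Y{\left(G \right)} = \frac{2 G}{- \frac{1}{3} + G - \frac{G^{3}}{3}}$ ($Y{\left(G \right)} = \frac{G + G}{G - \frac{1 + G G G}{3}} = \frac{2 G}{G - \frac{1 + G^{2} G}{3}} = \frac{2 G}{G - \frac{1 + G^{3}}{3}} = \frac{2 G}{G - \left(\frac{1}{3} + \frac{G^{3}}{3}\right)} = \frac{2 G}{- \frac{1}{3} + G - \frac{G^{3}}{3}}$)
$203216 - \left(131990 + Y{\left(-289 \right)}\right) = 203216 - \left(131990 + 6 \left(-289\right) \frac{1}{-1 - \left(-289\right)^{3} + 3 \left(-289\right)}\right) = 203216 - \left(131990 + 6 \left(-289\right) \frac{1}{-1 - -24137569 - 867}\right) = 203216 - \left(131990 + 6 \left(-289\right) \frac{1}{-1 + 24137569 - 867}\right) = 203216 - \left(131990 + 6 \left(-289\right) \frac{1}{24136701}\right) = 203216 - \frac{1061934387752}{8045567} = \frac{573053555720}{8045567}$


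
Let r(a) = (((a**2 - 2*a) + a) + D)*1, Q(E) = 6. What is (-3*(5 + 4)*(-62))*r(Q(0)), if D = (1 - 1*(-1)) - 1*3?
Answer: 48546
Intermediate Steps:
D = -1 (D = (1 + 1) - 3 = 2 - 3 = -1)
r(a) = -1 + a**2 - a (r(a) = (((a**2 - 2*a) + a) - 1)*1 = ((a**2 - a) - 1)*1 = (-1 + a**2 - a)*1 = -1 + a**2 - a)
(-3*(5 + 4)*(-62))*r(Q(0)) = (-3*(5 + 4)*(-62))*(-1 + 6**2 - 1*6) = (-3*9*(-62))*(-1 + 36 - 6) = -27*(-62)*29 = 1674*29 = 48546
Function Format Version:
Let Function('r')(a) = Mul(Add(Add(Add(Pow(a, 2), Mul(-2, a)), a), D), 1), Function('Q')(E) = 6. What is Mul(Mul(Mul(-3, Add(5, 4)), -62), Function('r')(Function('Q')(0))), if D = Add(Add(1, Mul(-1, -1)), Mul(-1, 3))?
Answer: 48546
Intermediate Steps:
D = -1 (D = Add(Add(1, 1), -3) = Add(2, -3) = -1)
Function('r')(a) = Add(-1, Pow(a, 2), Mul(-1, a)) (Function('r')(a) = Mul(Add(Add(Add(Pow(a, 2), Mul(-2, a)), a), -1), 1) = Mul(Add(Add(Pow(a, 2), Mul(-1, a)), -1), 1) = Mul(Add(-1, Pow(a, 2), Mul(-1, a)), 1) = Add(-1, Pow(a, 2), Mul(-1, a)))
Mul(Mul(Mul(-3, Add(5, 4)), -62), Function('r')(Function('Q')(0))) = Mul(Mul(Mul(-3, Add(5, 4)), -62), Add(-1, Pow(6, 2), Mul(-1, 6))) = Mul(Mul(Mul(-3, 9), -62), Add(-1, 36, -6)) = Mul(Mul(-27, -62), 29) = Mul(1674, 29) = 48546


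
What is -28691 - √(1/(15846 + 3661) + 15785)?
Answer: -28691 - 2*√1501639086993/19507 ≈ -28817.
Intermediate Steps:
-28691 - √(1/(15846 + 3661) + 15785) = -28691 - √(1/19507 + 15785) = -28691 - √(307917996/19507) = -28691 - 2*√1501639086993/19507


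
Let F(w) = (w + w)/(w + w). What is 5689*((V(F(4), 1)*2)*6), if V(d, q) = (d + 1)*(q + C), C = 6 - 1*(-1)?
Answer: 1092288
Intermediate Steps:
C = 7 (C = 6 + 1 = 7)
F(w) = 1 (F(w) = (2*w)/((2*w)) = (2*w)*(1/(2*w)) = 1)
V(d, q) = (1 + d)*(7 + q) (V(d, q) = (d + 1)*(q + 7) = (1 + d)*(7 + q))
5689*((V(F(4), 1)*2)*6) = 5689*(((7 + 1 + 7*1 + 1*1)*2)*6) = 5689*(((7 + 1 + 7 + 1)*2)*6) = 5689*((16*2)*6) = 5689*(32*6) = 5689*192 = 1092288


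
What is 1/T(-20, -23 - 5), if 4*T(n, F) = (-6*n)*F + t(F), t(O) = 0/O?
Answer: -1/840 ≈ -0.0011905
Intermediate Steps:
t(O) = 0
T(n, F) = -3*F*n/2 (T(n, F) = ((-6*n)*F + 0)/4 = (-6*F*n + 0)/4 = (-6*F*n)/4 = -3*F*n/2)
1/T(-20, -23 - 5) = 1/(-3/2*(-23 - 5)*(-20)) = 1/(-3/2*(-28)*(-20)) = 1/(-840) = -1/840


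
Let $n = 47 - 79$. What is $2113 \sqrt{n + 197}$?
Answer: $2113 \sqrt{165} \approx 27142.0$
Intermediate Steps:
$n = -32$
$2113 \sqrt{n + 197} = 2113 \sqrt{-32 + 197} = 2113 \sqrt{165}$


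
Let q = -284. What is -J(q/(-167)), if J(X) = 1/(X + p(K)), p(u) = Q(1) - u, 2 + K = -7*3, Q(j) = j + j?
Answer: -167/4459 ≈ -0.037452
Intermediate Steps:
Q(j) = 2*j
K = -23 (K = -2 - 7*3 = -2 - 21 = -23)
p(u) = 2 - u (p(u) = 2*1 - u = 2 - u)
J(X) = 1/(25 + X) (J(X) = 1/(X + (2 - 1*(-23))) = 1/(X + (2 + 23)) = 1/(X + 25) = 1/(25 + X))
-J(q/(-167)) = -1/(25 - 284/(-167)) = -1/(25 - 284*(-1/167)) = -1/(25 + 284/167) = -1/4459/167 = -1*167/4459 = -167/4459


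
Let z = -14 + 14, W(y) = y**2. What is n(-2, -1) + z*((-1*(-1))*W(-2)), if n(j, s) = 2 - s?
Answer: 3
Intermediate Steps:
z = 0
n(-2, -1) + z*((-1*(-1))*W(-2)) = (2 - 1*(-1)) + 0*(-1*(-1)*(-2)**2) = (2 + 1) + 0*(1*4) = 3 + 0*4 = 3 + 0 = 3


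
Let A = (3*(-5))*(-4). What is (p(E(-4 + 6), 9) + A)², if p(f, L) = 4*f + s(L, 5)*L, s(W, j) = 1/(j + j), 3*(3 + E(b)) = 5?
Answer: 2778889/900 ≈ 3087.7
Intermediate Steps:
E(b) = -4/3 (E(b) = -3 + (⅓)*5 = -3 + 5/3 = -4/3)
s(W, j) = 1/(2*j)
p(f, L) = 4*f + L/10 (p(f, L) = 4*f + ((½)/5)*L = 4*f + ((½)*(⅕))*L = 4*f + L/10)
A = 60 (A = -15*(-4) = 60)
(p(E(-4 + 6), 9) + A)² = ((4*(-4/3) + (⅒)*9) + 60)² = ((-16/3 + 9/10) + 60)² = (-133/30 + 60)² = (1667/30)² = 2778889/900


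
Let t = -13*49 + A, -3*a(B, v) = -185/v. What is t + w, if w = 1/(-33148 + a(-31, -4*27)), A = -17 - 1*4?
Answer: -7067010470/10740137 ≈ -658.00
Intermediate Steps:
a(B, v) = 185/(3*v) (a(B, v) = -(-185)/(3*v) = 185/(3*v))
A = -21 (A = -17 - 4 = -21)
t = -658 (t = -13*49 - 21 = -637 - 21 = -658)
w = -324/10740137 (w = 1/(-33148 + 185/(3*((-4*27)))) = 1/(-33148 + (185/3)/(-108)) = 1/(-33148 + (185/3)*(-1/108)) = 1/(-33148 - 185/324) = 1/(-10740137/324) = -324/10740137 ≈ -3.0167e-5)
t + w = -658 - 324/10740137 = -7067010470/10740137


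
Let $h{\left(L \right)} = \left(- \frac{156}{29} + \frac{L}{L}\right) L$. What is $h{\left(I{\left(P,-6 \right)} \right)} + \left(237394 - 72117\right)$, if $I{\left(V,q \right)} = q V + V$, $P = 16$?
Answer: $\frac{4803193}{29} \approx 1.6563 \cdot 10^{5}$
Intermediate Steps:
$I{\left(V,q \right)} = V + V q$ ($I{\left(V,q \right)} = V q + V = V + V q$)
$h{\left(L \right)} = - \frac{127 L}{29}$ ($h{\left(L \right)} = \left(\left(-156\right) \frac{1}{29} + 1\right) L = \left(- \frac{156}{29} + 1\right) L = - \frac{127 L}{29}$)
$h{\left(I{\left(P,-6 \right)} \right)} + \left(237394 - 72117\right) = - \frac{127 \cdot 16 \left(1 - 6\right)}{29} + \left(237394 - 72117\right) = - \frac{127 \cdot 16 \left(-5\right)}{29} + 165277 = \left(- \frac{127}{29}\right) \left(-80\right) + 165277 = \frac{10160}{29} + 165277 = \frac{4803193}{29}$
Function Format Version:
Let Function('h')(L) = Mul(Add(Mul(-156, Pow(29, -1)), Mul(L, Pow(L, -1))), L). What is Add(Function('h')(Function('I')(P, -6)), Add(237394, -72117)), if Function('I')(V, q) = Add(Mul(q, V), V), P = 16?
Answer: Rational(4803193, 29) ≈ 1.6563e+5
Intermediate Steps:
Function('I')(V, q) = Add(V, Mul(V, q)) (Function('I')(V, q) = Add(Mul(V, q), V) = Add(V, Mul(V, q)))
Function('h')(L) = Mul(Rational(-127, 29), L) (Function('h')(L) = Mul(Add(Mul(-156, Rational(1, 29)), 1), L) = Mul(Add(Rational(-156, 29), 1), L) = Mul(Rational(-127, 29), L))
Add(Function('h')(Function('I')(P, -6)), Add(237394, -72117)) = Add(Mul(Rational(-127, 29), Mul(16, Add(1, -6))), Add(237394, -72117)) = Add(Mul(Rational(-127, 29), Mul(16, -5)), 165277) = Add(Mul(Rational(-127, 29), -80), 165277) = Add(Rational(10160, 29), 165277) = Rational(4803193, 29)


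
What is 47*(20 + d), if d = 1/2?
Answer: 1927/2 ≈ 963.50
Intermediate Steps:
d = 1/2 ≈ 0.50000
47*(20 + d) = 47*(20 + 1/2) = 47*(41/2) = 1927/2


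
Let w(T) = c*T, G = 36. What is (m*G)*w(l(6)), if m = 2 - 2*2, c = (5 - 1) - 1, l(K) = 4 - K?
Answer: 432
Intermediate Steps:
c = 3 (c = 4 - 1 = 3)
w(T) = 3*T
m = -2 (m = 2 - 4 = -2)
(m*G)*w(l(6)) = (-2*36)*(3*(4 - 1*6)) = -216*(4 - 6) = -216*(-2) = -72*(-6) = 432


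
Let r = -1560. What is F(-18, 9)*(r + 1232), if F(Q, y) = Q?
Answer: 5904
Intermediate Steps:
F(-18, 9)*(r + 1232) = -18*(-1560 + 1232) = -18*(-328) = 5904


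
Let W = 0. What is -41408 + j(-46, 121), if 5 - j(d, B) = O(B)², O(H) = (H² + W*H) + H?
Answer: -217958047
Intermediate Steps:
O(H) = H + H² (O(H) = (H² + 0*H) + H = (H² + 0) + H = H² + H = H + H²)
j(d, B) = 5 - B²*(1 + B)² (j(d, B) = 5 - (B*(1 + B))² = 5 - B²*(1 + B)²)
-41408 + j(-46, 121) = -41408 + (5 - 1*121²*(1 + 121)²) = -41408 + (5 - 1*14641*122²) = -41408 + (5 - 1*14641*14884) = -41408 + (5 - 217916644) = -41408 - 217916639 = -217958047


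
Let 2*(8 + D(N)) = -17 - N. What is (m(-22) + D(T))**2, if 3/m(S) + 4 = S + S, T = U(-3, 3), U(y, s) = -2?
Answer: 62001/256 ≈ 242.19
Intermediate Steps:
T = -2
m(S) = 3/(-4 + 2*S) (m(S) = 3/(-4 + (S + S)) = 3/(-4 + 2*S))
D(N) = -33/2 - N/2 (D(N) = -8 + (-17 - N)/2 = -8 + (-17/2 - N/2) = -33/2 - N/2)
(m(-22) + D(T))**2 = (3/(2*(-2 - 22)) + (-33/2 - 1/2*(-2)))**2 = ((3/2)/(-24) + (-33/2 + 1))**2 = ((3/2)*(-1/24) - 31/2)**2 = (-1/16 - 31/2)**2 = (-249/16)**2 = 62001/256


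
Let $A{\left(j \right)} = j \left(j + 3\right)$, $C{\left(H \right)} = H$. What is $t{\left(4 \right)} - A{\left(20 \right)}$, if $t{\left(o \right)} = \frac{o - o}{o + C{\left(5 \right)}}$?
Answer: $-460$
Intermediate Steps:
$t{\left(o \right)} = 0$ ($t{\left(o \right)} = \frac{o - o}{o + 5} = \frac{0}{5 + o} = 0$)
$A{\left(j \right)} = j \left(3 + j\right)$
$t{\left(4 \right)} - A{\left(20 \right)} = 0 - 20 \left(3 + 20\right) = 0 - 20 \cdot 23 = 0 - 460 = -460$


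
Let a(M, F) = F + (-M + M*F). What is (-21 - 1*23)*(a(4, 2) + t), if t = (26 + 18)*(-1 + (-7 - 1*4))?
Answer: 22968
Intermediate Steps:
a(M, F) = F - M + F*M (a(M, F) = F + (-M + F*M) = F - M + F*M)
t = -528 (t = 44*(-1 + (-7 - 4)) = 44*(-1 - 11) = 44*(-12) = -528)
(-21 - 1*23)*(a(4, 2) + t) = (-21 - 1*23)*((2 - 1*4 + 2*4) - 528) = (-21 - 23)*((2 - 4 + 8) - 528) = -44*(6 - 528) = -44*(-522) = 22968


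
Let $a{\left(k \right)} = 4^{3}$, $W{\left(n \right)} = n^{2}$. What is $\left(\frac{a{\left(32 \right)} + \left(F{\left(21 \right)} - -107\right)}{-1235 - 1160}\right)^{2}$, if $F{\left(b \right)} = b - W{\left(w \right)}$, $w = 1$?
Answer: $\frac{36481}{5736025} \approx 0.00636$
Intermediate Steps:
$F{\left(b \right)} = -1 + b$ ($F{\left(b \right)} = b - 1^{2} = b - 1 = -1 + b$)
$a{\left(k \right)} = 64$
$\left(\frac{a{\left(32 \right)} + \left(F{\left(21 \right)} - -107\right)}{-1235 - 1160}\right)^{2} = \left(\frac{64 + \left(\left(-1 + 21\right) - -107\right)}{-1235 - 1160}\right)^{2} = \left(\frac{64 + \left(20 + 107\right)}{-2395}\right)^{2} = \left(\left(64 + 127\right) \left(- \frac{1}{2395}\right)\right)^{2} = \left(191 \left(- \frac{1}{2395}\right)\right)^{2} = \left(- \frac{191}{2395}\right)^{2} = \frac{36481}{5736025}$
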